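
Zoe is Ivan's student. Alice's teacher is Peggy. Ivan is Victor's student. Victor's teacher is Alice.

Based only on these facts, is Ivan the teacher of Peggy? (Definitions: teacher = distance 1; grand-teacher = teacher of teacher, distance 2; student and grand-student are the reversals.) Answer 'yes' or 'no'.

Answer: no

Derivation:
Reconstructing the teacher chain from the given facts:
  Peggy -> Alice -> Victor -> Ivan -> Zoe
(each arrow means 'teacher of the next')
Positions in the chain (0 = top):
  position of Peggy: 0
  position of Alice: 1
  position of Victor: 2
  position of Ivan: 3
  position of Zoe: 4

Ivan is at position 3, Peggy is at position 0; signed distance (j - i) = -3.
'teacher' requires j - i = 1. Actual distance is -3, so the relation does NOT hold.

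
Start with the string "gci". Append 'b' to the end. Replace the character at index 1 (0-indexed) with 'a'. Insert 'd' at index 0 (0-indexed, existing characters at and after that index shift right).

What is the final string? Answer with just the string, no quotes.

Applying each edit step by step:
Start: "gci"
Op 1 (append 'b'): "gci" -> "gcib"
Op 2 (replace idx 1: 'c' -> 'a'): "gcib" -> "gaib"
Op 3 (insert 'd' at idx 0): "gaib" -> "dgaib"

Answer: dgaib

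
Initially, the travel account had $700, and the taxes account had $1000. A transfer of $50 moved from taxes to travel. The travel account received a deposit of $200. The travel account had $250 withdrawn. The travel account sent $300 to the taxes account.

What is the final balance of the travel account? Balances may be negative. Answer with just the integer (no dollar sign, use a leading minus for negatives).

Tracking account balances step by step:
Start: travel=700, taxes=1000
Event 1 (transfer 50 taxes -> travel): taxes: 1000 - 50 = 950, travel: 700 + 50 = 750. Balances: travel=750, taxes=950
Event 2 (deposit 200 to travel): travel: 750 + 200 = 950. Balances: travel=950, taxes=950
Event 3 (withdraw 250 from travel): travel: 950 - 250 = 700. Balances: travel=700, taxes=950
Event 4 (transfer 300 travel -> taxes): travel: 700 - 300 = 400, taxes: 950 + 300 = 1250. Balances: travel=400, taxes=1250

Final balance of travel: 400

Answer: 400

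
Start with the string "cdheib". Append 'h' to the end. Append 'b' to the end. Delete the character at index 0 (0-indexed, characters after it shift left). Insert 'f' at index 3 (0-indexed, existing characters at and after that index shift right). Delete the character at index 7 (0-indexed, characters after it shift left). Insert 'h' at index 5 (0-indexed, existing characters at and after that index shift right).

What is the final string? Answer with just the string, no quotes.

Applying each edit step by step:
Start: "cdheib"
Op 1 (append 'h'): "cdheib" -> "cdheibh"
Op 2 (append 'b'): "cdheibh" -> "cdheibhb"
Op 3 (delete idx 0 = 'c'): "cdheibhb" -> "dheibhb"
Op 4 (insert 'f' at idx 3): "dheibhb" -> "dhefibhb"
Op 5 (delete idx 7 = 'b'): "dhefibhb" -> "dhefibh"
Op 6 (insert 'h' at idx 5): "dhefibh" -> "dhefihbh"

Answer: dhefihbh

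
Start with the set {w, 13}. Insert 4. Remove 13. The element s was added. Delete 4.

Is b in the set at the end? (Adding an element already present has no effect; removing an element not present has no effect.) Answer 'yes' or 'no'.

Answer: no

Derivation:
Tracking the set through each operation:
Start: {13, w}
Event 1 (add 4): added. Set: {13, 4, w}
Event 2 (remove 13): removed. Set: {4, w}
Event 3 (add s): added. Set: {4, s, w}
Event 4 (remove 4): removed. Set: {s, w}

Final set: {s, w} (size 2)
b is NOT in the final set.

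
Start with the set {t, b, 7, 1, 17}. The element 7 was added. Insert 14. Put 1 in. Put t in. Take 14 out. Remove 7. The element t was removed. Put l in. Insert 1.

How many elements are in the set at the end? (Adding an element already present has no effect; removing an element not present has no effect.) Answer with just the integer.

Answer: 4

Derivation:
Tracking the set through each operation:
Start: {1, 17, 7, b, t}
Event 1 (add 7): already present, no change. Set: {1, 17, 7, b, t}
Event 2 (add 14): added. Set: {1, 14, 17, 7, b, t}
Event 3 (add 1): already present, no change. Set: {1, 14, 17, 7, b, t}
Event 4 (add t): already present, no change. Set: {1, 14, 17, 7, b, t}
Event 5 (remove 14): removed. Set: {1, 17, 7, b, t}
Event 6 (remove 7): removed. Set: {1, 17, b, t}
Event 7 (remove t): removed. Set: {1, 17, b}
Event 8 (add l): added. Set: {1, 17, b, l}
Event 9 (add 1): already present, no change. Set: {1, 17, b, l}

Final set: {1, 17, b, l} (size 4)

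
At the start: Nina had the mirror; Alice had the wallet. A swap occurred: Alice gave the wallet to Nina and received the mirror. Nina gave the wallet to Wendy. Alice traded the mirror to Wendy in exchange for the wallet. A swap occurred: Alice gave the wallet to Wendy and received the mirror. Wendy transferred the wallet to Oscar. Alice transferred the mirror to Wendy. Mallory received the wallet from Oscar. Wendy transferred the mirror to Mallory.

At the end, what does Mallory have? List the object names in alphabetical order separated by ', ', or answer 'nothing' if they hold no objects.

Tracking all object holders:
Start: mirror:Nina, wallet:Alice
Event 1 (swap wallet<->mirror: now wallet:Nina, mirror:Alice). State: mirror:Alice, wallet:Nina
Event 2 (give wallet: Nina -> Wendy). State: mirror:Alice, wallet:Wendy
Event 3 (swap mirror<->wallet: now mirror:Wendy, wallet:Alice). State: mirror:Wendy, wallet:Alice
Event 4 (swap wallet<->mirror: now wallet:Wendy, mirror:Alice). State: mirror:Alice, wallet:Wendy
Event 5 (give wallet: Wendy -> Oscar). State: mirror:Alice, wallet:Oscar
Event 6 (give mirror: Alice -> Wendy). State: mirror:Wendy, wallet:Oscar
Event 7 (give wallet: Oscar -> Mallory). State: mirror:Wendy, wallet:Mallory
Event 8 (give mirror: Wendy -> Mallory). State: mirror:Mallory, wallet:Mallory

Final state: mirror:Mallory, wallet:Mallory
Mallory holds: mirror, wallet.

Answer: mirror, wallet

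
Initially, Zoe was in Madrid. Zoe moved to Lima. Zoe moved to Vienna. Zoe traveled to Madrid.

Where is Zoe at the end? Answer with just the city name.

Answer: Madrid

Derivation:
Tracking Zoe's location:
Start: Zoe is in Madrid.
After move 1: Madrid -> Lima. Zoe is in Lima.
After move 2: Lima -> Vienna. Zoe is in Vienna.
After move 3: Vienna -> Madrid. Zoe is in Madrid.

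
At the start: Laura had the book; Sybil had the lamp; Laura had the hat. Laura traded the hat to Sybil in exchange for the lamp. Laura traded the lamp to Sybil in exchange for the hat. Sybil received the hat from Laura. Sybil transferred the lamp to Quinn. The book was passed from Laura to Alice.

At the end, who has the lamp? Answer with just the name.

Answer: Quinn

Derivation:
Tracking all object holders:
Start: book:Laura, lamp:Sybil, hat:Laura
Event 1 (swap hat<->lamp: now hat:Sybil, lamp:Laura). State: book:Laura, lamp:Laura, hat:Sybil
Event 2 (swap lamp<->hat: now lamp:Sybil, hat:Laura). State: book:Laura, lamp:Sybil, hat:Laura
Event 3 (give hat: Laura -> Sybil). State: book:Laura, lamp:Sybil, hat:Sybil
Event 4 (give lamp: Sybil -> Quinn). State: book:Laura, lamp:Quinn, hat:Sybil
Event 5 (give book: Laura -> Alice). State: book:Alice, lamp:Quinn, hat:Sybil

Final state: book:Alice, lamp:Quinn, hat:Sybil
The lamp is held by Quinn.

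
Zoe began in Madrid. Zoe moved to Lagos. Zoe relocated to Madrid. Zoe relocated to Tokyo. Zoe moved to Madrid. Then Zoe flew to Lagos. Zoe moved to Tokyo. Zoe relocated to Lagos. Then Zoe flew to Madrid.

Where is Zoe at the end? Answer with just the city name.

Tracking Zoe's location:
Start: Zoe is in Madrid.
After move 1: Madrid -> Lagos. Zoe is in Lagos.
After move 2: Lagos -> Madrid. Zoe is in Madrid.
After move 3: Madrid -> Tokyo. Zoe is in Tokyo.
After move 4: Tokyo -> Madrid. Zoe is in Madrid.
After move 5: Madrid -> Lagos. Zoe is in Lagos.
After move 6: Lagos -> Tokyo. Zoe is in Tokyo.
After move 7: Tokyo -> Lagos. Zoe is in Lagos.
After move 8: Lagos -> Madrid. Zoe is in Madrid.

Answer: Madrid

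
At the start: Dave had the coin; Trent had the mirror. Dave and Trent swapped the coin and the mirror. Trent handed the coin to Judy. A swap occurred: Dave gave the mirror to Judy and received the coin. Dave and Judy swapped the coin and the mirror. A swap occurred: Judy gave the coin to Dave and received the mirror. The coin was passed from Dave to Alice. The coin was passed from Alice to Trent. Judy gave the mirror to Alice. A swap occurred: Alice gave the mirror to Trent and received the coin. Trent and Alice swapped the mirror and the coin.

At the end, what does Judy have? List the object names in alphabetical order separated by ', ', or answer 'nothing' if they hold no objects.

Tracking all object holders:
Start: coin:Dave, mirror:Trent
Event 1 (swap coin<->mirror: now coin:Trent, mirror:Dave). State: coin:Trent, mirror:Dave
Event 2 (give coin: Trent -> Judy). State: coin:Judy, mirror:Dave
Event 3 (swap mirror<->coin: now mirror:Judy, coin:Dave). State: coin:Dave, mirror:Judy
Event 4 (swap coin<->mirror: now coin:Judy, mirror:Dave). State: coin:Judy, mirror:Dave
Event 5 (swap coin<->mirror: now coin:Dave, mirror:Judy). State: coin:Dave, mirror:Judy
Event 6 (give coin: Dave -> Alice). State: coin:Alice, mirror:Judy
Event 7 (give coin: Alice -> Trent). State: coin:Trent, mirror:Judy
Event 8 (give mirror: Judy -> Alice). State: coin:Trent, mirror:Alice
Event 9 (swap mirror<->coin: now mirror:Trent, coin:Alice). State: coin:Alice, mirror:Trent
Event 10 (swap mirror<->coin: now mirror:Alice, coin:Trent). State: coin:Trent, mirror:Alice

Final state: coin:Trent, mirror:Alice
Judy holds: (nothing).

Answer: nothing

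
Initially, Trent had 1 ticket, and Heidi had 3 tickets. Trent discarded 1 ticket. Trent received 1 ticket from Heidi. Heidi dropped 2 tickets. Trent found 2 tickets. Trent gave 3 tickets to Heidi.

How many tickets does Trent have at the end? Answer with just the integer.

Answer: 0

Derivation:
Tracking counts step by step:
Start: Trent=1, Heidi=3
Event 1 (Trent -1): Trent: 1 -> 0. State: Trent=0, Heidi=3
Event 2 (Heidi -> Trent, 1): Heidi: 3 -> 2, Trent: 0 -> 1. State: Trent=1, Heidi=2
Event 3 (Heidi -2): Heidi: 2 -> 0. State: Trent=1, Heidi=0
Event 4 (Trent +2): Trent: 1 -> 3. State: Trent=3, Heidi=0
Event 5 (Trent -> Heidi, 3): Trent: 3 -> 0, Heidi: 0 -> 3. State: Trent=0, Heidi=3

Trent's final count: 0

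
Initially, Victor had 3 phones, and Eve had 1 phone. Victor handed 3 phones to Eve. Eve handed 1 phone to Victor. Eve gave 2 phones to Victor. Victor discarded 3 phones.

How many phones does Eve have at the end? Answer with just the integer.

Tracking counts step by step:
Start: Victor=3, Eve=1
Event 1 (Victor -> Eve, 3): Victor: 3 -> 0, Eve: 1 -> 4. State: Victor=0, Eve=4
Event 2 (Eve -> Victor, 1): Eve: 4 -> 3, Victor: 0 -> 1. State: Victor=1, Eve=3
Event 3 (Eve -> Victor, 2): Eve: 3 -> 1, Victor: 1 -> 3. State: Victor=3, Eve=1
Event 4 (Victor -3): Victor: 3 -> 0. State: Victor=0, Eve=1

Eve's final count: 1

Answer: 1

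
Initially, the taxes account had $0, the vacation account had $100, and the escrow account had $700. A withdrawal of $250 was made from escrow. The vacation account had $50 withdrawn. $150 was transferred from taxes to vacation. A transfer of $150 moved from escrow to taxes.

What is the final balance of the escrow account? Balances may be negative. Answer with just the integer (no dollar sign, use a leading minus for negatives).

Tracking account balances step by step:
Start: taxes=0, vacation=100, escrow=700
Event 1 (withdraw 250 from escrow): escrow: 700 - 250 = 450. Balances: taxes=0, vacation=100, escrow=450
Event 2 (withdraw 50 from vacation): vacation: 100 - 50 = 50. Balances: taxes=0, vacation=50, escrow=450
Event 3 (transfer 150 taxes -> vacation): taxes: 0 - 150 = -150, vacation: 50 + 150 = 200. Balances: taxes=-150, vacation=200, escrow=450
Event 4 (transfer 150 escrow -> taxes): escrow: 450 - 150 = 300, taxes: -150 + 150 = 0. Balances: taxes=0, vacation=200, escrow=300

Final balance of escrow: 300

Answer: 300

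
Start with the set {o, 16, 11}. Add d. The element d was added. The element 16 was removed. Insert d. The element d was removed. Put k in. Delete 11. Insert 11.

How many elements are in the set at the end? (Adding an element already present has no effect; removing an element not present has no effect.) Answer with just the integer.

Answer: 3

Derivation:
Tracking the set through each operation:
Start: {11, 16, o}
Event 1 (add d): added. Set: {11, 16, d, o}
Event 2 (add d): already present, no change. Set: {11, 16, d, o}
Event 3 (remove 16): removed. Set: {11, d, o}
Event 4 (add d): already present, no change. Set: {11, d, o}
Event 5 (remove d): removed. Set: {11, o}
Event 6 (add k): added. Set: {11, k, o}
Event 7 (remove 11): removed. Set: {k, o}
Event 8 (add 11): added. Set: {11, k, o}

Final set: {11, k, o} (size 3)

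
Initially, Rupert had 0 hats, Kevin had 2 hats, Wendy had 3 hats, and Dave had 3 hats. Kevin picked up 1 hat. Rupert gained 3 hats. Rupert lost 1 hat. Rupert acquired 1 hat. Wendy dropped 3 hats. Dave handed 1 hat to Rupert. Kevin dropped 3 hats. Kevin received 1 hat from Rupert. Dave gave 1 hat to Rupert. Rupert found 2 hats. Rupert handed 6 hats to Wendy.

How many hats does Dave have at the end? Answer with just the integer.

Answer: 1

Derivation:
Tracking counts step by step:
Start: Rupert=0, Kevin=2, Wendy=3, Dave=3
Event 1 (Kevin +1): Kevin: 2 -> 3. State: Rupert=0, Kevin=3, Wendy=3, Dave=3
Event 2 (Rupert +3): Rupert: 0 -> 3. State: Rupert=3, Kevin=3, Wendy=3, Dave=3
Event 3 (Rupert -1): Rupert: 3 -> 2. State: Rupert=2, Kevin=3, Wendy=3, Dave=3
Event 4 (Rupert +1): Rupert: 2 -> 3. State: Rupert=3, Kevin=3, Wendy=3, Dave=3
Event 5 (Wendy -3): Wendy: 3 -> 0. State: Rupert=3, Kevin=3, Wendy=0, Dave=3
Event 6 (Dave -> Rupert, 1): Dave: 3 -> 2, Rupert: 3 -> 4. State: Rupert=4, Kevin=3, Wendy=0, Dave=2
Event 7 (Kevin -3): Kevin: 3 -> 0. State: Rupert=4, Kevin=0, Wendy=0, Dave=2
Event 8 (Rupert -> Kevin, 1): Rupert: 4 -> 3, Kevin: 0 -> 1. State: Rupert=3, Kevin=1, Wendy=0, Dave=2
Event 9 (Dave -> Rupert, 1): Dave: 2 -> 1, Rupert: 3 -> 4. State: Rupert=4, Kevin=1, Wendy=0, Dave=1
Event 10 (Rupert +2): Rupert: 4 -> 6. State: Rupert=6, Kevin=1, Wendy=0, Dave=1
Event 11 (Rupert -> Wendy, 6): Rupert: 6 -> 0, Wendy: 0 -> 6. State: Rupert=0, Kevin=1, Wendy=6, Dave=1

Dave's final count: 1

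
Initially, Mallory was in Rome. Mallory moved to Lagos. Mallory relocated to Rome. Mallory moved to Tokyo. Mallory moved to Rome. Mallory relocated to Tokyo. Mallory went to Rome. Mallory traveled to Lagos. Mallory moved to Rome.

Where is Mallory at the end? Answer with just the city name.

Answer: Rome

Derivation:
Tracking Mallory's location:
Start: Mallory is in Rome.
After move 1: Rome -> Lagos. Mallory is in Lagos.
After move 2: Lagos -> Rome. Mallory is in Rome.
After move 3: Rome -> Tokyo. Mallory is in Tokyo.
After move 4: Tokyo -> Rome. Mallory is in Rome.
After move 5: Rome -> Tokyo. Mallory is in Tokyo.
After move 6: Tokyo -> Rome. Mallory is in Rome.
After move 7: Rome -> Lagos. Mallory is in Lagos.
After move 8: Lagos -> Rome. Mallory is in Rome.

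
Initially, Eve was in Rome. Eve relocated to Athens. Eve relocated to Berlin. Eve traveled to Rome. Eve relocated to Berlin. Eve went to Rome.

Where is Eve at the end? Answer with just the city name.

Answer: Rome

Derivation:
Tracking Eve's location:
Start: Eve is in Rome.
After move 1: Rome -> Athens. Eve is in Athens.
After move 2: Athens -> Berlin. Eve is in Berlin.
After move 3: Berlin -> Rome. Eve is in Rome.
After move 4: Rome -> Berlin. Eve is in Berlin.
After move 5: Berlin -> Rome. Eve is in Rome.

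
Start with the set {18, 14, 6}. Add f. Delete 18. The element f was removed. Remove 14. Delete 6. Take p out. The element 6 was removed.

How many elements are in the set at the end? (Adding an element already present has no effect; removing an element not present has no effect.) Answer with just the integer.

Answer: 0

Derivation:
Tracking the set through each operation:
Start: {14, 18, 6}
Event 1 (add f): added. Set: {14, 18, 6, f}
Event 2 (remove 18): removed. Set: {14, 6, f}
Event 3 (remove f): removed. Set: {14, 6}
Event 4 (remove 14): removed. Set: {6}
Event 5 (remove 6): removed. Set: {}
Event 6 (remove p): not present, no change. Set: {}
Event 7 (remove 6): not present, no change. Set: {}

Final set: {} (size 0)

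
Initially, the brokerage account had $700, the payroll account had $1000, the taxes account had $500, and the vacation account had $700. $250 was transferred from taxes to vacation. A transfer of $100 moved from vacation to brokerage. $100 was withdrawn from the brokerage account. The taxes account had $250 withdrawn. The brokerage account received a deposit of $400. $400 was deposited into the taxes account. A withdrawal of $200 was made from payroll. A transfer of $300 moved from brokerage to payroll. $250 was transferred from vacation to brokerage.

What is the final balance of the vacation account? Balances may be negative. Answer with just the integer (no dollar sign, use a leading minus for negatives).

Answer: 600

Derivation:
Tracking account balances step by step:
Start: brokerage=700, payroll=1000, taxes=500, vacation=700
Event 1 (transfer 250 taxes -> vacation): taxes: 500 - 250 = 250, vacation: 700 + 250 = 950. Balances: brokerage=700, payroll=1000, taxes=250, vacation=950
Event 2 (transfer 100 vacation -> brokerage): vacation: 950 - 100 = 850, brokerage: 700 + 100 = 800. Balances: brokerage=800, payroll=1000, taxes=250, vacation=850
Event 3 (withdraw 100 from brokerage): brokerage: 800 - 100 = 700. Balances: brokerage=700, payroll=1000, taxes=250, vacation=850
Event 4 (withdraw 250 from taxes): taxes: 250 - 250 = 0. Balances: brokerage=700, payroll=1000, taxes=0, vacation=850
Event 5 (deposit 400 to brokerage): brokerage: 700 + 400 = 1100. Balances: brokerage=1100, payroll=1000, taxes=0, vacation=850
Event 6 (deposit 400 to taxes): taxes: 0 + 400 = 400. Balances: brokerage=1100, payroll=1000, taxes=400, vacation=850
Event 7 (withdraw 200 from payroll): payroll: 1000 - 200 = 800. Balances: brokerage=1100, payroll=800, taxes=400, vacation=850
Event 8 (transfer 300 brokerage -> payroll): brokerage: 1100 - 300 = 800, payroll: 800 + 300 = 1100. Balances: brokerage=800, payroll=1100, taxes=400, vacation=850
Event 9 (transfer 250 vacation -> brokerage): vacation: 850 - 250 = 600, brokerage: 800 + 250 = 1050. Balances: brokerage=1050, payroll=1100, taxes=400, vacation=600

Final balance of vacation: 600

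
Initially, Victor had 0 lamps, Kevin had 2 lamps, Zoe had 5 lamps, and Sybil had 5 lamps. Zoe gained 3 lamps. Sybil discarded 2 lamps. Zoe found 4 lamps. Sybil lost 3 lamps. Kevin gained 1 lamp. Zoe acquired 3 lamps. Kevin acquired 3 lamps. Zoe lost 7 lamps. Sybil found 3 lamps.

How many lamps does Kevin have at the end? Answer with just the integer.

Answer: 6

Derivation:
Tracking counts step by step:
Start: Victor=0, Kevin=2, Zoe=5, Sybil=5
Event 1 (Zoe +3): Zoe: 5 -> 8. State: Victor=0, Kevin=2, Zoe=8, Sybil=5
Event 2 (Sybil -2): Sybil: 5 -> 3. State: Victor=0, Kevin=2, Zoe=8, Sybil=3
Event 3 (Zoe +4): Zoe: 8 -> 12. State: Victor=0, Kevin=2, Zoe=12, Sybil=3
Event 4 (Sybil -3): Sybil: 3 -> 0. State: Victor=0, Kevin=2, Zoe=12, Sybil=0
Event 5 (Kevin +1): Kevin: 2 -> 3. State: Victor=0, Kevin=3, Zoe=12, Sybil=0
Event 6 (Zoe +3): Zoe: 12 -> 15. State: Victor=0, Kevin=3, Zoe=15, Sybil=0
Event 7 (Kevin +3): Kevin: 3 -> 6. State: Victor=0, Kevin=6, Zoe=15, Sybil=0
Event 8 (Zoe -7): Zoe: 15 -> 8. State: Victor=0, Kevin=6, Zoe=8, Sybil=0
Event 9 (Sybil +3): Sybil: 0 -> 3. State: Victor=0, Kevin=6, Zoe=8, Sybil=3

Kevin's final count: 6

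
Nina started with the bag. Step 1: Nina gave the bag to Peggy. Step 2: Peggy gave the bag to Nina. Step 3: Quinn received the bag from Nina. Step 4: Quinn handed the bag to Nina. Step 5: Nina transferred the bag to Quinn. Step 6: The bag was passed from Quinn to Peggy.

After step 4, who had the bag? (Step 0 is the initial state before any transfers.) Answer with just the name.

Answer: Nina

Derivation:
Tracking the bag holder through step 4:
After step 0 (start): Nina
After step 1: Peggy
After step 2: Nina
After step 3: Quinn
After step 4: Nina

At step 4, the holder is Nina.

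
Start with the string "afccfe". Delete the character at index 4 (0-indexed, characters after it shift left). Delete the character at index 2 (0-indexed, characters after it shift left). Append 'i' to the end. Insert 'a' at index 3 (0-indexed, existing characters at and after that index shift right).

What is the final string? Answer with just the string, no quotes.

Answer: afcaei

Derivation:
Applying each edit step by step:
Start: "afccfe"
Op 1 (delete idx 4 = 'f'): "afccfe" -> "afcce"
Op 2 (delete idx 2 = 'c'): "afcce" -> "afce"
Op 3 (append 'i'): "afce" -> "afcei"
Op 4 (insert 'a' at idx 3): "afcei" -> "afcaei"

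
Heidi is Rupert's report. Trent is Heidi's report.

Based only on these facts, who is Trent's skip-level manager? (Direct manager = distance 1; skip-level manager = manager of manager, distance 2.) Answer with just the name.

Answer: Rupert

Derivation:
Reconstructing the manager chain from the given facts:
  Rupert -> Heidi -> Trent
(each arrow means 'manager of the next')
Positions in the chain (0 = top):
  position of Rupert: 0
  position of Heidi: 1
  position of Trent: 2

Trent is at position 2; the skip-level manager is 2 steps up the chain, i.e. position 0: Rupert.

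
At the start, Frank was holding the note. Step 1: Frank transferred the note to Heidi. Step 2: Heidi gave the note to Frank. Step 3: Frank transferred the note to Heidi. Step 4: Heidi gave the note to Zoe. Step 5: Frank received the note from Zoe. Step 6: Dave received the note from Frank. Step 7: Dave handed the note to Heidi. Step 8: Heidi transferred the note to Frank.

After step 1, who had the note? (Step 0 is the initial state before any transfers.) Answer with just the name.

Answer: Heidi

Derivation:
Tracking the note holder through step 1:
After step 0 (start): Frank
After step 1: Heidi

At step 1, the holder is Heidi.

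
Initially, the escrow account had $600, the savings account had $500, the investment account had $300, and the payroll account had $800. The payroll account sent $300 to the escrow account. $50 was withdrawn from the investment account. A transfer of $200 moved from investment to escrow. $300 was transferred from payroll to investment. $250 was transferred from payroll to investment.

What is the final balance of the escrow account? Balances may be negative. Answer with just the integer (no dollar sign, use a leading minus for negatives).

Tracking account balances step by step:
Start: escrow=600, savings=500, investment=300, payroll=800
Event 1 (transfer 300 payroll -> escrow): payroll: 800 - 300 = 500, escrow: 600 + 300 = 900. Balances: escrow=900, savings=500, investment=300, payroll=500
Event 2 (withdraw 50 from investment): investment: 300 - 50 = 250. Balances: escrow=900, savings=500, investment=250, payroll=500
Event 3 (transfer 200 investment -> escrow): investment: 250 - 200 = 50, escrow: 900 + 200 = 1100. Balances: escrow=1100, savings=500, investment=50, payroll=500
Event 4 (transfer 300 payroll -> investment): payroll: 500 - 300 = 200, investment: 50 + 300 = 350. Balances: escrow=1100, savings=500, investment=350, payroll=200
Event 5 (transfer 250 payroll -> investment): payroll: 200 - 250 = -50, investment: 350 + 250 = 600. Balances: escrow=1100, savings=500, investment=600, payroll=-50

Final balance of escrow: 1100

Answer: 1100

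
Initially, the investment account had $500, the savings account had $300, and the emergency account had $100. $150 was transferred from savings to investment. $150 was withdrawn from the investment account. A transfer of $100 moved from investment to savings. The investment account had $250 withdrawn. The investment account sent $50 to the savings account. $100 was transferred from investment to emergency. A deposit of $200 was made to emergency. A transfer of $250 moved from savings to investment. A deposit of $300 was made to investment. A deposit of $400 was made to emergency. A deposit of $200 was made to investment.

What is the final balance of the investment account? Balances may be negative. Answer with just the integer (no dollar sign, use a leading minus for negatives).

Tracking account balances step by step:
Start: investment=500, savings=300, emergency=100
Event 1 (transfer 150 savings -> investment): savings: 300 - 150 = 150, investment: 500 + 150 = 650. Balances: investment=650, savings=150, emergency=100
Event 2 (withdraw 150 from investment): investment: 650 - 150 = 500. Balances: investment=500, savings=150, emergency=100
Event 3 (transfer 100 investment -> savings): investment: 500 - 100 = 400, savings: 150 + 100 = 250. Balances: investment=400, savings=250, emergency=100
Event 4 (withdraw 250 from investment): investment: 400 - 250 = 150. Balances: investment=150, savings=250, emergency=100
Event 5 (transfer 50 investment -> savings): investment: 150 - 50 = 100, savings: 250 + 50 = 300. Balances: investment=100, savings=300, emergency=100
Event 6 (transfer 100 investment -> emergency): investment: 100 - 100 = 0, emergency: 100 + 100 = 200. Balances: investment=0, savings=300, emergency=200
Event 7 (deposit 200 to emergency): emergency: 200 + 200 = 400. Balances: investment=0, savings=300, emergency=400
Event 8 (transfer 250 savings -> investment): savings: 300 - 250 = 50, investment: 0 + 250 = 250. Balances: investment=250, savings=50, emergency=400
Event 9 (deposit 300 to investment): investment: 250 + 300 = 550. Balances: investment=550, savings=50, emergency=400
Event 10 (deposit 400 to emergency): emergency: 400 + 400 = 800. Balances: investment=550, savings=50, emergency=800
Event 11 (deposit 200 to investment): investment: 550 + 200 = 750. Balances: investment=750, savings=50, emergency=800

Final balance of investment: 750

Answer: 750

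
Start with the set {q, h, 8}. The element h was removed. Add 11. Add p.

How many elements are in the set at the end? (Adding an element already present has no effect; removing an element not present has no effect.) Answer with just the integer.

Answer: 4

Derivation:
Tracking the set through each operation:
Start: {8, h, q}
Event 1 (remove h): removed. Set: {8, q}
Event 2 (add 11): added. Set: {11, 8, q}
Event 3 (add p): added. Set: {11, 8, p, q}

Final set: {11, 8, p, q} (size 4)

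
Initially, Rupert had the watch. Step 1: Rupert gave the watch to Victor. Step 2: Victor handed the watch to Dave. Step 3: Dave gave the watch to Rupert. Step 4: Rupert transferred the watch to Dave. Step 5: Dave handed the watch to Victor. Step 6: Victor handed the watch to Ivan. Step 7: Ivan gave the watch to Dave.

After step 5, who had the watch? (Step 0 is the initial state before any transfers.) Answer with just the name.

Answer: Victor

Derivation:
Tracking the watch holder through step 5:
After step 0 (start): Rupert
After step 1: Victor
After step 2: Dave
After step 3: Rupert
After step 4: Dave
After step 5: Victor

At step 5, the holder is Victor.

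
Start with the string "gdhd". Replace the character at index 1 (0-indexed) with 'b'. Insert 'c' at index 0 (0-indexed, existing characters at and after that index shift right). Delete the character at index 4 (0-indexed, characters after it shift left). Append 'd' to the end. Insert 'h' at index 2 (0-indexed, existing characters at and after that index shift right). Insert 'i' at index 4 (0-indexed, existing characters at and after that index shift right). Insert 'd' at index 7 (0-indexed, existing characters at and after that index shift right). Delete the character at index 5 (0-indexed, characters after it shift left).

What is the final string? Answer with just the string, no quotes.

Answer: cghbidd

Derivation:
Applying each edit step by step:
Start: "gdhd"
Op 1 (replace idx 1: 'd' -> 'b'): "gdhd" -> "gbhd"
Op 2 (insert 'c' at idx 0): "gbhd" -> "cgbhd"
Op 3 (delete idx 4 = 'd'): "cgbhd" -> "cgbh"
Op 4 (append 'd'): "cgbh" -> "cgbhd"
Op 5 (insert 'h' at idx 2): "cgbhd" -> "cghbhd"
Op 6 (insert 'i' at idx 4): "cghbhd" -> "cghbihd"
Op 7 (insert 'd' at idx 7): "cghbihd" -> "cghbihdd"
Op 8 (delete idx 5 = 'h'): "cghbihdd" -> "cghbidd"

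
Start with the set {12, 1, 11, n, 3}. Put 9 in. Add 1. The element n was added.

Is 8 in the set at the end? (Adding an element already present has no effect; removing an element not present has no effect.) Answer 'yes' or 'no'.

Tracking the set through each operation:
Start: {1, 11, 12, 3, n}
Event 1 (add 9): added. Set: {1, 11, 12, 3, 9, n}
Event 2 (add 1): already present, no change. Set: {1, 11, 12, 3, 9, n}
Event 3 (add n): already present, no change. Set: {1, 11, 12, 3, 9, n}

Final set: {1, 11, 12, 3, 9, n} (size 6)
8 is NOT in the final set.

Answer: no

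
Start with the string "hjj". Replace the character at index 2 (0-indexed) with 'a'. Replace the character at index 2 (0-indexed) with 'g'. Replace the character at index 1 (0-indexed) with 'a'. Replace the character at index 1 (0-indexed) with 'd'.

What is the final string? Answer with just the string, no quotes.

Applying each edit step by step:
Start: "hjj"
Op 1 (replace idx 2: 'j' -> 'a'): "hjj" -> "hja"
Op 2 (replace idx 2: 'a' -> 'g'): "hja" -> "hjg"
Op 3 (replace idx 1: 'j' -> 'a'): "hjg" -> "hag"
Op 4 (replace idx 1: 'a' -> 'd'): "hag" -> "hdg"

Answer: hdg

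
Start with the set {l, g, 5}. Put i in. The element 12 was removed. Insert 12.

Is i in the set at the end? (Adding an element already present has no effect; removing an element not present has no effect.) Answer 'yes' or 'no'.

Answer: yes

Derivation:
Tracking the set through each operation:
Start: {5, g, l}
Event 1 (add i): added. Set: {5, g, i, l}
Event 2 (remove 12): not present, no change. Set: {5, g, i, l}
Event 3 (add 12): added. Set: {12, 5, g, i, l}

Final set: {12, 5, g, i, l} (size 5)
i is in the final set.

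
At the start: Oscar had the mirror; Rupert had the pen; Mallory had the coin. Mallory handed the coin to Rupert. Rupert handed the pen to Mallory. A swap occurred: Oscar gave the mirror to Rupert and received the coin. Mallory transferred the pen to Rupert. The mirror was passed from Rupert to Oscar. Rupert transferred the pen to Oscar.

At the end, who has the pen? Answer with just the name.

Answer: Oscar

Derivation:
Tracking all object holders:
Start: mirror:Oscar, pen:Rupert, coin:Mallory
Event 1 (give coin: Mallory -> Rupert). State: mirror:Oscar, pen:Rupert, coin:Rupert
Event 2 (give pen: Rupert -> Mallory). State: mirror:Oscar, pen:Mallory, coin:Rupert
Event 3 (swap mirror<->coin: now mirror:Rupert, coin:Oscar). State: mirror:Rupert, pen:Mallory, coin:Oscar
Event 4 (give pen: Mallory -> Rupert). State: mirror:Rupert, pen:Rupert, coin:Oscar
Event 5 (give mirror: Rupert -> Oscar). State: mirror:Oscar, pen:Rupert, coin:Oscar
Event 6 (give pen: Rupert -> Oscar). State: mirror:Oscar, pen:Oscar, coin:Oscar

Final state: mirror:Oscar, pen:Oscar, coin:Oscar
The pen is held by Oscar.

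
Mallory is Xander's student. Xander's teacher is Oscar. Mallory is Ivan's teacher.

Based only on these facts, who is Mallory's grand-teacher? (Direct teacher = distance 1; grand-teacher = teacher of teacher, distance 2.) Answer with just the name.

Reconstructing the teacher chain from the given facts:
  Oscar -> Xander -> Mallory -> Ivan
(each arrow means 'teacher of the next')
Positions in the chain (0 = top):
  position of Oscar: 0
  position of Xander: 1
  position of Mallory: 2
  position of Ivan: 3

Mallory is at position 2; the grand-teacher is 2 steps up the chain, i.e. position 0: Oscar.

Answer: Oscar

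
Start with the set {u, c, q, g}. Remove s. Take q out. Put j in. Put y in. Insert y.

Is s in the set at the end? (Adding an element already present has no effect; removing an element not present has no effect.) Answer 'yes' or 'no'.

Tracking the set through each operation:
Start: {c, g, q, u}
Event 1 (remove s): not present, no change. Set: {c, g, q, u}
Event 2 (remove q): removed. Set: {c, g, u}
Event 3 (add j): added. Set: {c, g, j, u}
Event 4 (add y): added. Set: {c, g, j, u, y}
Event 5 (add y): already present, no change. Set: {c, g, j, u, y}

Final set: {c, g, j, u, y} (size 5)
s is NOT in the final set.

Answer: no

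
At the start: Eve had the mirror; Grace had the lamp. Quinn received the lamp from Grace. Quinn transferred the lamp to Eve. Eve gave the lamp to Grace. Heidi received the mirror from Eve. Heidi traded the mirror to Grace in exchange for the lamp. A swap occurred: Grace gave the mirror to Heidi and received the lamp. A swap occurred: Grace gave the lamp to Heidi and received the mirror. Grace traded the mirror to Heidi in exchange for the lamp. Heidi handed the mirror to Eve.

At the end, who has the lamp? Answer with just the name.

Answer: Grace

Derivation:
Tracking all object holders:
Start: mirror:Eve, lamp:Grace
Event 1 (give lamp: Grace -> Quinn). State: mirror:Eve, lamp:Quinn
Event 2 (give lamp: Quinn -> Eve). State: mirror:Eve, lamp:Eve
Event 3 (give lamp: Eve -> Grace). State: mirror:Eve, lamp:Grace
Event 4 (give mirror: Eve -> Heidi). State: mirror:Heidi, lamp:Grace
Event 5 (swap mirror<->lamp: now mirror:Grace, lamp:Heidi). State: mirror:Grace, lamp:Heidi
Event 6 (swap mirror<->lamp: now mirror:Heidi, lamp:Grace). State: mirror:Heidi, lamp:Grace
Event 7 (swap lamp<->mirror: now lamp:Heidi, mirror:Grace). State: mirror:Grace, lamp:Heidi
Event 8 (swap mirror<->lamp: now mirror:Heidi, lamp:Grace). State: mirror:Heidi, lamp:Grace
Event 9 (give mirror: Heidi -> Eve). State: mirror:Eve, lamp:Grace

Final state: mirror:Eve, lamp:Grace
The lamp is held by Grace.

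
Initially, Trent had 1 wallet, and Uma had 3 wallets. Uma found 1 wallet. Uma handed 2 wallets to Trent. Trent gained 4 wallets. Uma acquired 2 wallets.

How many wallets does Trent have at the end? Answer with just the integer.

Answer: 7

Derivation:
Tracking counts step by step:
Start: Trent=1, Uma=3
Event 1 (Uma +1): Uma: 3 -> 4. State: Trent=1, Uma=4
Event 2 (Uma -> Trent, 2): Uma: 4 -> 2, Trent: 1 -> 3. State: Trent=3, Uma=2
Event 3 (Trent +4): Trent: 3 -> 7. State: Trent=7, Uma=2
Event 4 (Uma +2): Uma: 2 -> 4. State: Trent=7, Uma=4

Trent's final count: 7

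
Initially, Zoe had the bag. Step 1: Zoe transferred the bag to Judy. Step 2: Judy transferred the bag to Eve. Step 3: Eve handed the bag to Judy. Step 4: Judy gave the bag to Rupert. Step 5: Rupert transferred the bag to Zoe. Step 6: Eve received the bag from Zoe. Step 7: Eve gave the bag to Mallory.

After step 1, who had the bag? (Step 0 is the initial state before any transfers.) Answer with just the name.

Answer: Judy

Derivation:
Tracking the bag holder through step 1:
After step 0 (start): Zoe
After step 1: Judy

At step 1, the holder is Judy.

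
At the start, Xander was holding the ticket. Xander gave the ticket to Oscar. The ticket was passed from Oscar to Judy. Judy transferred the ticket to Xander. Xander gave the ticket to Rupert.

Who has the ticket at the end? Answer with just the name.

Tracking the ticket through each event:
Start: Xander has the ticket.
After event 1: Oscar has the ticket.
After event 2: Judy has the ticket.
After event 3: Xander has the ticket.
After event 4: Rupert has the ticket.

Answer: Rupert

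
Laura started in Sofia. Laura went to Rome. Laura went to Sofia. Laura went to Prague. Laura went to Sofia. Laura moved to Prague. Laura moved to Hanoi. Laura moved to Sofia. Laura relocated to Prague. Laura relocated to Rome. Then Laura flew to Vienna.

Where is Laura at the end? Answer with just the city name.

Answer: Vienna

Derivation:
Tracking Laura's location:
Start: Laura is in Sofia.
After move 1: Sofia -> Rome. Laura is in Rome.
After move 2: Rome -> Sofia. Laura is in Sofia.
After move 3: Sofia -> Prague. Laura is in Prague.
After move 4: Prague -> Sofia. Laura is in Sofia.
After move 5: Sofia -> Prague. Laura is in Prague.
After move 6: Prague -> Hanoi. Laura is in Hanoi.
After move 7: Hanoi -> Sofia. Laura is in Sofia.
After move 8: Sofia -> Prague. Laura is in Prague.
After move 9: Prague -> Rome. Laura is in Rome.
After move 10: Rome -> Vienna. Laura is in Vienna.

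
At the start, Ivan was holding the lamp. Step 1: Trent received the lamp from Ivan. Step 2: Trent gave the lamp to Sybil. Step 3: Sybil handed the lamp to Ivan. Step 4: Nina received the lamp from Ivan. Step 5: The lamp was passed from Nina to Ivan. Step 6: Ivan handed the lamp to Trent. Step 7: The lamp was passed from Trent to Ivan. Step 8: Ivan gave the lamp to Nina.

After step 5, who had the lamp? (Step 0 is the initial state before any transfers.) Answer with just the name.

Tracking the lamp holder through step 5:
After step 0 (start): Ivan
After step 1: Trent
After step 2: Sybil
After step 3: Ivan
After step 4: Nina
After step 5: Ivan

At step 5, the holder is Ivan.

Answer: Ivan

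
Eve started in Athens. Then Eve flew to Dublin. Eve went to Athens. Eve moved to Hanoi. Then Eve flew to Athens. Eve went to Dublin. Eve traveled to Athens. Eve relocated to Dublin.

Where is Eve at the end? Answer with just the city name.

Answer: Dublin

Derivation:
Tracking Eve's location:
Start: Eve is in Athens.
After move 1: Athens -> Dublin. Eve is in Dublin.
After move 2: Dublin -> Athens. Eve is in Athens.
After move 3: Athens -> Hanoi. Eve is in Hanoi.
After move 4: Hanoi -> Athens. Eve is in Athens.
After move 5: Athens -> Dublin. Eve is in Dublin.
After move 6: Dublin -> Athens. Eve is in Athens.
After move 7: Athens -> Dublin. Eve is in Dublin.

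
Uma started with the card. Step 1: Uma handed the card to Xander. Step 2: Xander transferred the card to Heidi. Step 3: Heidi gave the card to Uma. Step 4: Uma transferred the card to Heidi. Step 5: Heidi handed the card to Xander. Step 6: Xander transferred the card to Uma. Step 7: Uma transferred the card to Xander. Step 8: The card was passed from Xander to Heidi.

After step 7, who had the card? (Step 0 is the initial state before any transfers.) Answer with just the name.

Answer: Xander

Derivation:
Tracking the card holder through step 7:
After step 0 (start): Uma
After step 1: Xander
After step 2: Heidi
After step 3: Uma
After step 4: Heidi
After step 5: Xander
After step 6: Uma
After step 7: Xander

At step 7, the holder is Xander.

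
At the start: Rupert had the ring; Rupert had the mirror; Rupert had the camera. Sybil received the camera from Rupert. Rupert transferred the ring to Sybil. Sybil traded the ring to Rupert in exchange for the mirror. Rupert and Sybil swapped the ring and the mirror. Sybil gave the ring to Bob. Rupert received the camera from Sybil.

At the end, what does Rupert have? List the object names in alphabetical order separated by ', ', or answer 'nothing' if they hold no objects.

Answer: camera, mirror

Derivation:
Tracking all object holders:
Start: ring:Rupert, mirror:Rupert, camera:Rupert
Event 1 (give camera: Rupert -> Sybil). State: ring:Rupert, mirror:Rupert, camera:Sybil
Event 2 (give ring: Rupert -> Sybil). State: ring:Sybil, mirror:Rupert, camera:Sybil
Event 3 (swap ring<->mirror: now ring:Rupert, mirror:Sybil). State: ring:Rupert, mirror:Sybil, camera:Sybil
Event 4 (swap ring<->mirror: now ring:Sybil, mirror:Rupert). State: ring:Sybil, mirror:Rupert, camera:Sybil
Event 5 (give ring: Sybil -> Bob). State: ring:Bob, mirror:Rupert, camera:Sybil
Event 6 (give camera: Sybil -> Rupert). State: ring:Bob, mirror:Rupert, camera:Rupert

Final state: ring:Bob, mirror:Rupert, camera:Rupert
Rupert holds: camera, mirror.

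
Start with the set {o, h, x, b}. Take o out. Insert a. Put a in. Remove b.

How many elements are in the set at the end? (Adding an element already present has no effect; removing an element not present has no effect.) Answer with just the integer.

Answer: 3

Derivation:
Tracking the set through each operation:
Start: {b, h, o, x}
Event 1 (remove o): removed. Set: {b, h, x}
Event 2 (add a): added. Set: {a, b, h, x}
Event 3 (add a): already present, no change. Set: {a, b, h, x}
Event 4 (remove b): removed. Set: {a, h, x}

Final set: {a, h, x} (size 3)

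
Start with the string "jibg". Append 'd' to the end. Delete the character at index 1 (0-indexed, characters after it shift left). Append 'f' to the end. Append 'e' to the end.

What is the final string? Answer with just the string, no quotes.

Answer: jbgdfe

Derivation:
Applying each edit step by step:
Start: "jibg"
Op 1 (append 'd'): "jibg" -> "jibgd"
Op 2 (delete idx 1 = 'i'): "jibgd" -> "jbgd"
Op 3 (append 'f'): "jbgd" -> "jbgdf"
Op 4 (append 'e'): "jbgdf" -> "jbgdfe"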